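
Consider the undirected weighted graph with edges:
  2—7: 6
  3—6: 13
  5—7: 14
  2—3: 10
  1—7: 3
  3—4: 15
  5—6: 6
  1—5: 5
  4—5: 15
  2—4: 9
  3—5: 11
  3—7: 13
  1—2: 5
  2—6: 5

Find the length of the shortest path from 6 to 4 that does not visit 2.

21

Checking several routes:
6 → 5 → 3 → 4: 6 + 11 + 15 = 32
6 → 3 → 5 → 4: 13 + 11 + 15 = 39
6 → 5 → 1 → 7 → 3 → 4: 6 + 5 + 3 + 13 + 15 = 42
6 → 3 → 4: 13 + 15 = 28
6 → 5 → 4: 6 + 15 = 21
Best route has total 21.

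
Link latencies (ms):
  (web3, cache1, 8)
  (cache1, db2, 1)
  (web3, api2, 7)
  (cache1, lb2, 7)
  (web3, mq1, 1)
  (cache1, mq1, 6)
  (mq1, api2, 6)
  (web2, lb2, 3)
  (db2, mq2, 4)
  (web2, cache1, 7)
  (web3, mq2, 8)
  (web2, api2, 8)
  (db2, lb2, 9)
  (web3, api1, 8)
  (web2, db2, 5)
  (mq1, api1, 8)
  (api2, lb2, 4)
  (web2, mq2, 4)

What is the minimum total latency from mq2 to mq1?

Checking several routes:
mq2 -> web2 -> lb2 -> api2 -> mq1: 4 + 3 + 4 + 6 = 17
mq2 -> web2 -> db2 -> cache1 -> mq1: 4 + 5 + 1 + 6 = 16
mq2 -> db2 -> cache1 -> web3 -> mq1: 4 + 1 + 8 + 1 = 14
mq2 -> web3 -> mq1: 8 + 1 = 9
mq2 -> db2 -> cache1 -> mq1: 4 + 1 + 6 = 11
Best route has total 9 ms.

9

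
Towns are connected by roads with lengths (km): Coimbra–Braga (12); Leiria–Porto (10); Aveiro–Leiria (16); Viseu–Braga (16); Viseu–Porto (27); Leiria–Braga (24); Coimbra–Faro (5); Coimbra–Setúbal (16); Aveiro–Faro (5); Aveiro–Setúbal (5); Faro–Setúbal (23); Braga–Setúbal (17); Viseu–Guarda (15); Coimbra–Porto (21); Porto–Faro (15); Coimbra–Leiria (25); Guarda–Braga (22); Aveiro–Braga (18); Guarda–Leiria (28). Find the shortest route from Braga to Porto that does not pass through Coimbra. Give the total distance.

34

Some routes from Braga to Porto avoiding Coimbra:
Braga→Aveiro→Leiria→Porto: 18 + 16 + 10 = 44
Braga→Viseu→Porto: 16 + 27 = 43
Braga→Aveiro→Faro→Porto: 18 + 5 + 15 = 38
Braga→Setúbal→Aveiro→Faro→Porto: 17 + 5 + 5 + 15 = 42
Braga→Leiria→Porto: 24 + 10 = 34
Braga→Setúbal→Aveiro→Leiria→Porto: 17 + 5 + 16 + 10 = 48
Shortest: 34 km.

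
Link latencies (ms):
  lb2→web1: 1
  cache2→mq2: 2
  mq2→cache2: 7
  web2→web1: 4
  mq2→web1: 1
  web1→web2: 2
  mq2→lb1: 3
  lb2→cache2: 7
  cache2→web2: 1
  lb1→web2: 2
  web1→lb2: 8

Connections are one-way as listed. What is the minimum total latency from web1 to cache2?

Candidate routes:
web1-lb2-cache2: 8 + 7 = 15
Shortest: 15 ms.

15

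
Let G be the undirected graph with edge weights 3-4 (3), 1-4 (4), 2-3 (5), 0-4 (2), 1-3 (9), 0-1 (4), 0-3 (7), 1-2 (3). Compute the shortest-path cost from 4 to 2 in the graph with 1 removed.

Paths from 4 to 2 avoiding 1:
4-0-3-2: 2 + 7 + 5 = 14
4-3-2: 3 + 5 = 8
Shortest: 8.

8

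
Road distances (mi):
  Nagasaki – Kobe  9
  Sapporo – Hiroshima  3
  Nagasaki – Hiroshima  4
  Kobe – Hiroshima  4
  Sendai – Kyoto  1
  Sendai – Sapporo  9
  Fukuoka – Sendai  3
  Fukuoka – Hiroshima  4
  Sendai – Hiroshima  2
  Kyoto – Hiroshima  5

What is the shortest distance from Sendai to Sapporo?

Candidate routes:
Sendai→Fukuoka→Hiroshima→Sapporo: 3 + 4 + 3 = 10
Sendai→Hiroshima→Sapporo: 2 + 3 = 5
Sendai→Kyoto→Hiroshima→Sapporo: 1 + 5 + 3 = 9
Sendai→Sapporo: 9
Best route has total 5 mi.

5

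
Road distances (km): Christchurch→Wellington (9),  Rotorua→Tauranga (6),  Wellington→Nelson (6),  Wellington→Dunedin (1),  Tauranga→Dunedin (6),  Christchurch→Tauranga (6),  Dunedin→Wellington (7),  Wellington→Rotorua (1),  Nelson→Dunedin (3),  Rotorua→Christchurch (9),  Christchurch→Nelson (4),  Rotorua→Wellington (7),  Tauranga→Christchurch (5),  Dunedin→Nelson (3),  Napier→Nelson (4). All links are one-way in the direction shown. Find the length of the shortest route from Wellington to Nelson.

Comparing a few candidate routes:
Wellington → Rotorua → Christchurch → Nelson: 1 + 9 + 4 = 14
Wellington → Nelson: 6
Wellington → Rotorua → Tauranga → Dunedin → Nelson: 1 + 6 + 6 + 3 = 16
Wellington → Dunedin → Nelson: 1 + 3 = 4
The minimum is 4 km.

4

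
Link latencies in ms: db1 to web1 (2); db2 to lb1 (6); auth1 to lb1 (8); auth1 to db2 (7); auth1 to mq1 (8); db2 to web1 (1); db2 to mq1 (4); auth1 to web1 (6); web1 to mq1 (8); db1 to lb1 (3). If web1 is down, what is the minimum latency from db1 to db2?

9

Paths from db1 to db2 avoiding web1:
db1 - lb1 - auth1 - db2: 3 + 8 + 7 = 18
db1 - lb1 - db2: 3 + 6 = 9
db1 - lb1 - auth1 - mq1 - db2: 3 + 8 + 8 + 4 = 23
The minimum is 9 ms.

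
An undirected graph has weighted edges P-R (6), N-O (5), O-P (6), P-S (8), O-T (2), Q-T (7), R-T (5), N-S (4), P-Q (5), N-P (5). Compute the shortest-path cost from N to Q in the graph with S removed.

10

A few of the N→Q routes:
N → O → T → Q: 5 + 2 + 7 = 14
N → P → Q: 5 + 5 = 10
N → P → O → T → Q: 5 + 6 + 2 + 7 = 20
N → O → T → R → P → Q: 5 + 2 + 5 + 6 + 5 = 23
N → O → P → Q: 5 + 6 + 5 = 16
Best route has total 10.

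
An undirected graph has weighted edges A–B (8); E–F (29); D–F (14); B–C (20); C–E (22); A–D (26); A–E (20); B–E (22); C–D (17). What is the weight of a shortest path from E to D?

39

A few of the E→D routes:
E - A - D: 20 + 26 = 46
E - F - D: 29 + 14 = 43
E - B - C - D: 22 + 20 + 17 = 59
E - C - D: 22 + 17 = 39
E - B - A - D: 22 + 8 + 26 = 56
The minimum is 39.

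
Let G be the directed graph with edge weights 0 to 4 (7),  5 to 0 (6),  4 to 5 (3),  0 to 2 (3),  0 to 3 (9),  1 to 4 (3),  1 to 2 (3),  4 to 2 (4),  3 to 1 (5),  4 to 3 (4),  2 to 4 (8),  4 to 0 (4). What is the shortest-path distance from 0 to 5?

Candidate routes:
0 - 2 - 4 - 5: 3 + 8 + 3 = 14
0 - 3 - 1 - 2 - 4 - 5: 9 + 5 + 3 + 8 + 3 = 28
0 - 3 - 1 - 4 - 5: 9 + 5 + 3 + 3 = 20
0 - 4 - 5: 7 + 3 = 10
Shortest: 10.

10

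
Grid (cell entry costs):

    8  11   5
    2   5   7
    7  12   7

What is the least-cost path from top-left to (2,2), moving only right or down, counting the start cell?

Path (0,0) (1,0) (1,1) (1,2) (2,2): 8 + 2 + 5 + 7 + 7 = 29.

29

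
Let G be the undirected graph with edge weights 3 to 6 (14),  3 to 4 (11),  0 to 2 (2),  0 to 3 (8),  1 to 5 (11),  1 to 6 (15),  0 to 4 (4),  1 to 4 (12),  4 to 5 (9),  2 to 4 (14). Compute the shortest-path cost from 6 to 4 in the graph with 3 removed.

Paths from 6 to 4 avoiding 3:
6 → 1 → 5 → 4: 15 + 11 + 9 = 35
6 → 1 → 4: 15 + 12 = 27
The minimum is 27.

27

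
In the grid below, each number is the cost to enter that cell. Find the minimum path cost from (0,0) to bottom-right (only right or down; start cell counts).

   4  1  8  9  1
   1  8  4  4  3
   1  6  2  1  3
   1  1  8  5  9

Path (0,0) (1,0) (2,0) (2,1) (2,2) (2,3) (2,4) (3,4): 4 + 1 + 1 + 6 + 2 + 1 + 3 + 9 = 27.
(Top row then right column would cost 38.)

27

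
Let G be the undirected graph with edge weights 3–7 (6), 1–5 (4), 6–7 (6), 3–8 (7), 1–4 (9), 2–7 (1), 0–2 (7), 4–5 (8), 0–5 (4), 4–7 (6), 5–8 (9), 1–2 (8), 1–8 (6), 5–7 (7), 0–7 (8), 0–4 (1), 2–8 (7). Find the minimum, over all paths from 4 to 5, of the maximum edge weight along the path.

4

A few of the 4→5 routes:
4 -> 7 -> 3 -> 8 -> 2 -> 0 -> 5: max(6, 6, 7, 7, 7, 4) = 7
4 -> 0 -> 5: max(1, 4) = 4
4 -> 7 -> 3 -> 8 -> 1 -> 5: max(6, 6, 7, 6, 4) = 7
Smallest bottleneck: 4.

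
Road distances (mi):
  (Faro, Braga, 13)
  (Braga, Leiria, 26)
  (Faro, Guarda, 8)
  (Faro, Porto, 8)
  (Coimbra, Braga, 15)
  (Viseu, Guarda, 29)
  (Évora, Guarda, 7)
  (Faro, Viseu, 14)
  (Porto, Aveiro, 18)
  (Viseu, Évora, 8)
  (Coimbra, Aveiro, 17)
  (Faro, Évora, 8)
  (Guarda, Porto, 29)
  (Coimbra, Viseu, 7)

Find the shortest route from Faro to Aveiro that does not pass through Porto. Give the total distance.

38

A few of the Faro→Aveiro routes:
Faro→Viseu→Coimbra→Aveiro: 14 + 7 + 17 = 38
Faro→Évora→Viseu→Coimbra→Aveiro: 8 + 8 + 7 + 17 = 40
Faro→Guarda→Évora→Viseu→Coimbra→Aveiro: 8 + 7 + 8 + 7 + 17 = 47
Faro→Braga→Coimbra→Aveiro: 13 + 15 + 17 = 45
Faro→Guarda→Viseu→Coimbra→Aveiro: 8 + 29 + 7 + 17 = 61
The minimum is 38 mi.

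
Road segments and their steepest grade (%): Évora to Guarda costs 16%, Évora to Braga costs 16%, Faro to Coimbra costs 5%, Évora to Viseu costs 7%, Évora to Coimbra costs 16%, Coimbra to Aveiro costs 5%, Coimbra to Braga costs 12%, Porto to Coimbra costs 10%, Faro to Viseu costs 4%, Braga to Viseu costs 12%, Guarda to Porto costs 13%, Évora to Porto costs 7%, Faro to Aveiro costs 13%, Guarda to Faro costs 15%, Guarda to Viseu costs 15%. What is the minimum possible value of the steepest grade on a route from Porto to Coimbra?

Some routes from Porto to Coimbra:
Porto -> Coimbra: max(10) = 10
Porto -> Évora -> Viseu -> Faro -> Coimbra: max(7, 7, 4, 5) = 7
Porto -> Évora -> Viseu -> Braga -> Coimbra: max(7, 7, 12, 12) = 12
Smallest bottleneck: 7%.

7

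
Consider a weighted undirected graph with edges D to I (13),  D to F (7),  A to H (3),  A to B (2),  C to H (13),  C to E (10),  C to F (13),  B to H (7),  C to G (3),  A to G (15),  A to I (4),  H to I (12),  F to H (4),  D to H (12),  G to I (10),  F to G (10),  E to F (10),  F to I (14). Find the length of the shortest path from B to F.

9

Some routes from B to F:
B - A - I - H - F: 2 + 4 + 12 + 4 = 22
B - H - F: 7 + 4 = 11
B - A - H - D - F: 2 + 3 + 12 + 7 = 24
B - A - I - F: 2 + 4 + 14 = 20
B - A - H - F: 2 + 3 + 4 = 9
Shortest: 9.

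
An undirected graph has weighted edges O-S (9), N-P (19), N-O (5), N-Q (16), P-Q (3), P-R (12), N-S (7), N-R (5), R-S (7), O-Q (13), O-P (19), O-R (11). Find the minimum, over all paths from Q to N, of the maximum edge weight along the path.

12

A few of the Q→N routes:
Q -> P -> R -> O -> S -> N: max(3, 12, 11, 9, 7) = 12
Q -> P -> R -> N: max(3, 12, 5) = 12
Q -> P -> R -> O -> N: max(3, 12, 11, 5) = 12
Q -> P -> R -> S -> N: max(3, 12, 7, 7) = 12
Smallest bottleneck: 12.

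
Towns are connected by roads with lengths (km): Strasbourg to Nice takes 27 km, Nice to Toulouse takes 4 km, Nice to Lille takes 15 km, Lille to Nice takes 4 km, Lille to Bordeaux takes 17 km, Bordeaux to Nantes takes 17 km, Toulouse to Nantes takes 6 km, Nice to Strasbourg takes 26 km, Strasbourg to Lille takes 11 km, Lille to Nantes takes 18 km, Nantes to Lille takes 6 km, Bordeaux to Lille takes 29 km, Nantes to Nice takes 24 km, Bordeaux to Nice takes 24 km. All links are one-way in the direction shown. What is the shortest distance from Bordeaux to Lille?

23

Checking several routes:
Bordeaux-Nice-Lille: 24 + 15 = 39
Bordeaux-Nantes-Lille: 17 + 6 = 23
Bordeaux-Nice-Strasbourg-Lille: 24 + 26 + 11 = 61
Bordeaux-Nice-Toulouse-Nantes-Lille: 24 + 4 + 6 + 6 = 40
Bordeaux-Nantes-Nice-Lille: 17 + 24 + 15 = 56
Bordeaux-Lille: 29
Best route has total 23 km.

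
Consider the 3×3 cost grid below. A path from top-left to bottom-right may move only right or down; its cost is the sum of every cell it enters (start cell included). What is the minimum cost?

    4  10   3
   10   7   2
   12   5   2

One optimal route is [0,0] -> [0,1] -> [0,2] -> [1,2] -> [2,2].
Its cost is 4 + 10 + 3 + 2 + 2 = 21.

21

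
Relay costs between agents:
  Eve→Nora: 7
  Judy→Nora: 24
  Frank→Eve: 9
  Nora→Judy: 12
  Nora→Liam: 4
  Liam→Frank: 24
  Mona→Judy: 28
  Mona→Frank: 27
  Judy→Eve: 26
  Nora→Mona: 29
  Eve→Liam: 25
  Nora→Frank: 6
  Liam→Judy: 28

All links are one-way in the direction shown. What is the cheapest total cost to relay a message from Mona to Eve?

Paths from Mona to Eve:
Mona-Frank-Eve: 27 + 9 = 36
Mona-Judy-Nora-Liam-Frank-Eve: 28 + 24 + 4 + 24 + 9 = 89
Mona-Judy-Nora-Frank-Eve: 28 + 24 + 6 + 9 = 67
Mona-Judy-Eve: 28 + 26 = 54
Best route has total 36.

36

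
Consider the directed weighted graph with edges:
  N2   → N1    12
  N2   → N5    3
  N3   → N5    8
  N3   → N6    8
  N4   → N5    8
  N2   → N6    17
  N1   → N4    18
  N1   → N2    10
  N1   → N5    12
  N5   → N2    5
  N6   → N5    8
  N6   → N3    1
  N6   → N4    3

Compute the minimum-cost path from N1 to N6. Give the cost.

27

Routes from N1 to N6:
N1→N4→N5→N2→N6: 18 + 8 + 5 + 17 = 48
N1→N5→N2→N6: 12 + 5 + 17 = 34
N1→N2→N6: 10 + 17 = 27
Shortest: 27.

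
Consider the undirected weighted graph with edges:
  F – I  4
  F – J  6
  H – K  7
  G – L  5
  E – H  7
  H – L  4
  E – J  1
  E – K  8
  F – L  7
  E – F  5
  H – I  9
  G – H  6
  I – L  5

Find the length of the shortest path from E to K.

8

A few of the E→K routes:
E - F - I - H - K: 5 + 4 + 9 + 7 = 25
E - F - I - L - H - K: 5 + 4 + 5 + 4 + 7 = 25
E - H - K: 7 + 7 = 14
E - F - L - H - K: 5 + 7 + 4 + 7 = 23
E - K: 8
Shortest: 8.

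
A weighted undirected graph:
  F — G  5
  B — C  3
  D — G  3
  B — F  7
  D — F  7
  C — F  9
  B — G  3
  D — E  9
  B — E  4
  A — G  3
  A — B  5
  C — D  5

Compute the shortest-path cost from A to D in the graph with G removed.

13

Paths from A to D avoiding G:
A - B - C - D: 5 + 3 + 5 = 13
A - B - E - D: 5 + 4 + 9 = 18
A - B - C - F - D: 5 + 3 + 9 + 7 = 24
A - B - F - C - D: 5 + 7 + 9 + 5 = 26
A - B - F - D: 5 + 7 + 7 = 19
Best route has total 13.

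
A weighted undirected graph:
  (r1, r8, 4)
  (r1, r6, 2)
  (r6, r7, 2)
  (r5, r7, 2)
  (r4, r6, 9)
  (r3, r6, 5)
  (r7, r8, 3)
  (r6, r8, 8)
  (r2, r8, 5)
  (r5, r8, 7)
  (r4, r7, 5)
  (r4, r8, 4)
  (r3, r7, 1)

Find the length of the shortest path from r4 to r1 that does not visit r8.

9

Candidate routes:
r4→r7→r6→r1: 5 + 2 + 2 = 9
r4→r6→r1: 9 + 2 = 11
r4→r7→r3→r6→r1: 5 + 1 + 5 + 2 = 13
Shortest: 9.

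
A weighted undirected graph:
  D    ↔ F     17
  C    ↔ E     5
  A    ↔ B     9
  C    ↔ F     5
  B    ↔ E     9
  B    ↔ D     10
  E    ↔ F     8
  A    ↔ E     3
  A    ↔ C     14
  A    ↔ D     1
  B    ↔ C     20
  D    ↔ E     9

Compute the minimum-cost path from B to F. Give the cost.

17

A few of the B→F routes:
B→E→C→F: 9 + 5 + 5 = 19
B→D→A→E→F: 10 + 1 + 3 + 8 = 22
B→A→E→F: 9 + 3 + 8 = 20
B→E→F: 9 + 8 = 17
The minimum is 17.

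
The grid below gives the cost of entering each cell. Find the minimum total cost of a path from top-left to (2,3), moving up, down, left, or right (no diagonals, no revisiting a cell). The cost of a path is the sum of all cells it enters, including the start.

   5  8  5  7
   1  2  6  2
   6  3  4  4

Best path: [0,0] → [1,0] → [1,1] → [2,1] → [2,2] → [2,3]
Cost: 5 + 1 + 2 + 3 + 4 + 4 = 19

19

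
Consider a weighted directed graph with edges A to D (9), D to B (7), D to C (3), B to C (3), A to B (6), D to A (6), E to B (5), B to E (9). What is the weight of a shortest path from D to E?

16

Paths from D to E:
D-B-E: 7 + 9 = 16
D-A-B-E: 6 + 6 + 9 = 21
Best route has total 16.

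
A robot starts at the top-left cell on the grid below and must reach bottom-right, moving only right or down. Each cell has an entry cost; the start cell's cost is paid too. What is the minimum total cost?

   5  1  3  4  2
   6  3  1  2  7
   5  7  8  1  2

Best path: r0c0 → r0c1 → r0c2 → r1c2 → r1c3 → r2c3 → r2c4
Cost: 5 + 1 + 3 + 1 + 2 + 1 + 2 = 15
(Top row then right column would cost 24.)

15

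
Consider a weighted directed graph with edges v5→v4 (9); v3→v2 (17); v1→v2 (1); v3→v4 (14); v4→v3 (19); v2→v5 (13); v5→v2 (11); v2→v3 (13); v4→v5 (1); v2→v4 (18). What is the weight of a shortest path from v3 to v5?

15

Routes from v3 to v5:
v3→v2→v5: 17 + 13 = 30
v3→v2→v4→v5: 17 + 18 + 1 = 36
v3→v4→v5: 14 + 1 = 15
Shortest: 15.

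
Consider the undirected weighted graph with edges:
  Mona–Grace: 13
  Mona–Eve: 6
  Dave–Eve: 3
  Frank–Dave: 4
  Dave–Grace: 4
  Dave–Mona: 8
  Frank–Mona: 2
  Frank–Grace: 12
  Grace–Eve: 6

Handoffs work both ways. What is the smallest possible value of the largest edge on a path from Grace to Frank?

Checking several routes:
Grace-Dave-Eve-Mona-Frank: max(4, 3, 6, 2) = 6
Grace-Eve-Dave-Frank: max(6, 3, 4) = 6
Grace-Eve-Mona-Frank: max(6, 6, 2) = 6
Grace-Dave-Frank: max(4, 4) = 4
Grace-Eve-Mona-Dave-Frank: max(6, 6, 8, 4) = 8
Best route has worst link 4.

4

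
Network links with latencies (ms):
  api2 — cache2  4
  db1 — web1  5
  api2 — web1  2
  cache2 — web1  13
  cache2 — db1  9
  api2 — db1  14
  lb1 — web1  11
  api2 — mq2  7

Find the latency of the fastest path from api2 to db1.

Candidate routes:
api2 → web1 → db1: 2 + 5 = 7
api2 → db1: 14
api2 → web1 → cache2 → db1: 2 + 13 + 9 = 24
api2 → cache2 → web1 → db1: 4 + 13 + 5 = 22
api2 → cache2 → db1: 4 + 9 = 13
Shortest: 7 ms.

7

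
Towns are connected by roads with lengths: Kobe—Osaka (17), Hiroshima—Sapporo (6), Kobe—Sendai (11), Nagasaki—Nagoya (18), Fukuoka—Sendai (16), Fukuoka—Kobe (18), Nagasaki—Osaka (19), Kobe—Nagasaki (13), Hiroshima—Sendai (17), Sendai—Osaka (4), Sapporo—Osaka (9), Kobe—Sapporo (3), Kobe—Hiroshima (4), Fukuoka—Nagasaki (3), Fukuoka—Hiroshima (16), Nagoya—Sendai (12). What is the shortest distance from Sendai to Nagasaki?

19

Some routes from Sendai to Nagasaki:
Sendai - Fukuoka - Nagasaki: 16 + 3 = 19
Sendai - Kobe - Nagasaki: 11 + 13 = 24
Sendai - Osaka - Nagasaki: 4 + 19 = 23
Best route has total 19.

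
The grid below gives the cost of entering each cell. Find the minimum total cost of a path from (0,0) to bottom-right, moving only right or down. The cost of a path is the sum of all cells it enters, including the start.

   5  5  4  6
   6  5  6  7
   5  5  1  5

One optimal route is r0c0 -> r0c1 -> r0c2 -> r1c2 -> r2c2 -> r2c3.
Its cost is 5 + 5 + 4 + 6 + 1 + 5 = 26.
For comparison, the top-then-right route costs 32.

26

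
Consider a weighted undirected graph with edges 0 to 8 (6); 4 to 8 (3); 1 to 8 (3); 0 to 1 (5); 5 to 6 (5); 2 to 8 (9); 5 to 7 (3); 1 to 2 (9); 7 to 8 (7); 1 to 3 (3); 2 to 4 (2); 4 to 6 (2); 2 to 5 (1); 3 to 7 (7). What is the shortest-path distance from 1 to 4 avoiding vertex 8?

11

Routes from 1 to 4 avoiding 8:
1 - 3 - 7 - 5 - 2 - 4: 3 + 7 + 3 + 1 + 2 = 16
1 - 2 - 4: 9 + 2 = 11
1 - 3 - 7 - 5 - 6 - 4: 3 + 7 + 3 + 5 + 2 = 20
1 - 2 - 5 - 6 - 4: 9 + 1 + 5 + 2 = 17
Shortest: 11.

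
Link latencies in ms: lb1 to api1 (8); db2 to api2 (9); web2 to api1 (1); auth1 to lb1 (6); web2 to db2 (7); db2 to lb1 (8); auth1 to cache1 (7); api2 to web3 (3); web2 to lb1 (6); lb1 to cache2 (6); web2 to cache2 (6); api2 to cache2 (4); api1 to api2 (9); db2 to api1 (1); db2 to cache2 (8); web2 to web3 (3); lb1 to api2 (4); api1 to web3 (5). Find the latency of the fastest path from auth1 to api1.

Checking several routes:
auth1→lb1→api2→web3→web2→api1: 6 + 4 + 3 + 3 + 1 = 17
auth1→lb1→api1: 6 + 8 = 14
auth1→lb1→db2→api1: 6 + 8 + 1 = 15
auth1→lb1→web2→api1: 6 + 6 + 1 = 13
The minimum is 13 ms.

13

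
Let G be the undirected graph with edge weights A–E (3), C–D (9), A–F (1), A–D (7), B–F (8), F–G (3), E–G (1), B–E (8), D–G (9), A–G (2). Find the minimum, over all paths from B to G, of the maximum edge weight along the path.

Checking several routes:
B - F - A - G: max(8, 1, 2) = 8
B - E - G: max(8, 1) = 8
B - E - A - G: max(8, 3, 2) = 8
B - E - A - F - G: max(8, 3, 1, 3) = 8
Smallest bottleneck: 8.

8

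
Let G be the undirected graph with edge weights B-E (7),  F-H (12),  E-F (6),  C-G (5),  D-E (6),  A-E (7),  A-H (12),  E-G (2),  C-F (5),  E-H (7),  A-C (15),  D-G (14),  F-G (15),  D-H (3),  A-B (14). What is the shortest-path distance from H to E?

Comparing a few candidate routes:
H→E: 7
H→D→E: 3 + 6 = 9
H→F→E: 12 + 6 = 18
The minimum is 7.

7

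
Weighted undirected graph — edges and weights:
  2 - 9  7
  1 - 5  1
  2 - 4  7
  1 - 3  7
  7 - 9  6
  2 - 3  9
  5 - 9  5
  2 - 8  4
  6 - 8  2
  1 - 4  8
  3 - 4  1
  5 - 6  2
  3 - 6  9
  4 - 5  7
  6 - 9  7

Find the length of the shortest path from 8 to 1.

5

A few of the 8→1 routes:
8 → 2 → 9 → 5 → 1: 4 + 7 + 5 + 1 = 17
8 → 6 → 5 → 1: 2 + 2 + 1 = 5
8 → 6 → 3 → 1: 2 + 9 + 7 = 18
8 → 6 → 9 → 5 → 1: 2 + 7 + 5 + 1 = 15
Shortest: 5.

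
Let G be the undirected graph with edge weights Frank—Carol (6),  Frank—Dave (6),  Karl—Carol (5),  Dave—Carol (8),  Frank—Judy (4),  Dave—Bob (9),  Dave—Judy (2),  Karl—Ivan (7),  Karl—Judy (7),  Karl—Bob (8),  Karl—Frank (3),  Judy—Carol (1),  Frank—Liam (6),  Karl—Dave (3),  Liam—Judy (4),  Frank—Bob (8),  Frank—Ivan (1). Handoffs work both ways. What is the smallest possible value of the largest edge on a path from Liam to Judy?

A few of the Liam→Judy routes:
Liam - Frank - Dave - Judy: max(6, 6, 2) = 6
Liam - Frank - Karl - Carol - Judy: max(6, 3, 5, 1) = 6
Liam - Judy: max(4) = 4
Liam - Frank - Dave - Karl - Carol - Judy: max(6, 6, 3, 5, 1) = 6
Liam - Frank - Karl - Dave - Judy: max(6, 3, 3, 2) = 6
The minimum achievable maximum is 4.

4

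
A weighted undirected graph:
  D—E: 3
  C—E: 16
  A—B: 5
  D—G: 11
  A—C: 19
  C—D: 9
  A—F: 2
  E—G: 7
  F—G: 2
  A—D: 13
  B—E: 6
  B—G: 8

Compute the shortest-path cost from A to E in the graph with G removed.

Routes from A to E avoiding G:
A → C → E: 19 + 16 = 35
A → D → C → E: 13 + 9 + 16 = 38
A → B → E: 5 + 6 = 11
A → C → D → E: 19 + 9 + 3 = 31
A → D → E: 13 + 3 = 16
The minimum is 11.

11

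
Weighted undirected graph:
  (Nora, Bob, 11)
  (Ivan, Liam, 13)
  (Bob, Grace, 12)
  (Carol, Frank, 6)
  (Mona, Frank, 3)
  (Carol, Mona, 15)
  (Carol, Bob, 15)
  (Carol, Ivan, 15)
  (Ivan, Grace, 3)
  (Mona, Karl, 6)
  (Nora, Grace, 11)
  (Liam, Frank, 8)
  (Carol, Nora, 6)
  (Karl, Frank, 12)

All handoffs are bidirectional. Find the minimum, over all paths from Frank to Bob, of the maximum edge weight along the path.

11

Checking several routes:
Frank -> Liam -> Ivan -> Grace -> Nora -> Bob: max(8, 13, 3, 11, 11) = 13
Frank -> Carol -> Nora -> Grace -> Bob: max(6, 6, 11, 12) = 12
Frank -> Liam -> Ivan -> Grace -> Bob: max(8, 13, 3, 12) = 13
Frank -> Carol -> Nora -> Bob: max(6, 6, 11) = 11
Best route has worst link 11.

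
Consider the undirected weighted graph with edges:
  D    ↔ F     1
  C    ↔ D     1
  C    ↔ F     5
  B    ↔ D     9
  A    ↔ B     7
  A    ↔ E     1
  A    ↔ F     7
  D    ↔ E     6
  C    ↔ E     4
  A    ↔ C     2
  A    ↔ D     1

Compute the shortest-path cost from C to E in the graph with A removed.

Paths from C to E avoiding A:
C -> E: 4
C -> D -> E: 1 + 6 = 7
C -> F -> D -> E: 5 + 1 + 6 = 12
Best route has total 4.

4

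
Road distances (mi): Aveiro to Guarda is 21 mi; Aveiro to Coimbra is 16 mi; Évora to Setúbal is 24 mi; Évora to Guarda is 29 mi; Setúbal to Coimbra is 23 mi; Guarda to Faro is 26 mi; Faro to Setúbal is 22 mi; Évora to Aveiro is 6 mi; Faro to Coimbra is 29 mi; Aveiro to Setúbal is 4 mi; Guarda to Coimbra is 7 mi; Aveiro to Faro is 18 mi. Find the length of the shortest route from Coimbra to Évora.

22

Some routes from Coimbra to Évora:
Coimbra-Guarda-Évora: 7 + 29 = 36
Coimbra-Guarda-Aveiro-Évora: 7 + 21 + 6 = 34
Coimbra-Aveiro-Évora: 16 + 6 = 22
Coimbra-Setúbal-Aveiro-Évora: 23 + 4 + 6 = 33
Best route has total 22 mi.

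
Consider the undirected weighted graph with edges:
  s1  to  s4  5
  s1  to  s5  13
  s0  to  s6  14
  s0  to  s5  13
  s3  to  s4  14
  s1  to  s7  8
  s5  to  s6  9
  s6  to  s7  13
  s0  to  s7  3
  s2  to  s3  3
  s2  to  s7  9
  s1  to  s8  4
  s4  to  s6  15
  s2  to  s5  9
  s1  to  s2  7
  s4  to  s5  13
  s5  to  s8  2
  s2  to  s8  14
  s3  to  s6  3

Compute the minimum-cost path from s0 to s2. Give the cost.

12

A few of the s0→s2 routes:
s0 → s7 → s1 → s2: 3 + 8 + 7 = 18
s0 → s6 → s3 → s2: 14 + 3 + 3 = 20
s0 → s7 → s2: 3 + 9 = 12
s0 → s7 → s6 → s3 → s2: 3 + 13 + 3 + 3 = 22
The minimum is 12.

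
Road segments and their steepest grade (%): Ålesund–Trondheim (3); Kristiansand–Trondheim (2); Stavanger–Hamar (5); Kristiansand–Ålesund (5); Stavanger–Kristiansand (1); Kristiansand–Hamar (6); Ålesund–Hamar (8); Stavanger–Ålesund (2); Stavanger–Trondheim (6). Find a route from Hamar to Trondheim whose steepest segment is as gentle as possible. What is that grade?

Some routes from Hamar to Trondheim:
Hamar→Stavanger→Ålesund→Kristiansand→Trondheim: max(5, 2, 5, 2) = 5
Hamar→Stavanger→Kristiansand→Trondheim: max(5, 1, 2) = 5
Hamar→Stavanger→Kristiansand→Ålesund→Trondheim: max(5, 1, 5, 3) = 5
Best route has worst link 5%.

5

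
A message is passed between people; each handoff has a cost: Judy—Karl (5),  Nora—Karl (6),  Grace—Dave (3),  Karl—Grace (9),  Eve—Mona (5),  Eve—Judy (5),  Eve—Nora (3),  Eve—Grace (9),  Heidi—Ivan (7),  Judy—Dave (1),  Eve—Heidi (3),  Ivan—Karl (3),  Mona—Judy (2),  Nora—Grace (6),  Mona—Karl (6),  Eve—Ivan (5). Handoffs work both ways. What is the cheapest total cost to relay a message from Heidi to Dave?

9

Some routes from Heidi to Dave:
Heidi→Ivan→Karl→Judy→Dave: 7 + 3 + 5 + 1 = 16
Heidi→Eve→Judy→Dave: 3 + 5 + 1 = 9
Heidi→Eve→Nora→Grace→Dave: 3 + 3 + 6 + 3 = 15
Heidi→Eve→Mona→Judy→Dave: 3 + 5 + 2 + 1 = 11
Heidi→Eve→Grace→Dave: 3 + 9 + 3 = 15
Shortest: 9.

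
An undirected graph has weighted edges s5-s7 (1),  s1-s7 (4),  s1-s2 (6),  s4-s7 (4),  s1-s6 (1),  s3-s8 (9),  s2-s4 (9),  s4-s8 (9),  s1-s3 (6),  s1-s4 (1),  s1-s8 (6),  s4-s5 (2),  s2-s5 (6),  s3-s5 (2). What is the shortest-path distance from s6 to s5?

4

Comparing a few candidate routes:
s6 → s1 → s4 → s5: 1 + 1 + 2 = 4
s6 → s1 → s3 → s5: 1 + 6 + 2 = 9
s6 → s1 → s7 → s5: 1 + 4 + 1 = 6
s6 → s1 → s2 → s5: 1 + 6 + 6 = 13
s6 → s1 → s4 → s7 → s5: 1 + 1 + 4 + 1 = 7
s6 → s1 → s7 → s4 → s5: 1 + 4 + 4 + 2 = 11
Best route has total 4.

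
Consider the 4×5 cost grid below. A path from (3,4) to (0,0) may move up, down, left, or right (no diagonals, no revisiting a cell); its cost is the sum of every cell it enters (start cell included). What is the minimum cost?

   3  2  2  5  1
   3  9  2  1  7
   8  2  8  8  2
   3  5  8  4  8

27

Best path: (3,4) -> (2,4) -> (1,4) -> (1,3) -> (1,2) -> (0,2) -> (0,1) -> (0,0)
Cost: 8 + 2 + 7 + 1 + 2 + 2 + 2 + 3 = 27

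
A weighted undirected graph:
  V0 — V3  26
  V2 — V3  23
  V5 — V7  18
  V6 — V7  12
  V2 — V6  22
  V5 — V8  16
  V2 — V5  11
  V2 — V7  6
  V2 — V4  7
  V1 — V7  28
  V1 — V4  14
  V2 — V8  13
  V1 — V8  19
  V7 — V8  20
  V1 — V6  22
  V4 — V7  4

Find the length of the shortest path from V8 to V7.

Checking several routes:
V8-V7: 20
V8-V5-V7: 16 + 18 = 34
V8-V2-V7: 13 + 6 = 19
V8-V2-V4-V7: 13 + 7 + 4 = 24
V8-V5-V2-V7: 16 + 11 + 6 = 33
Shortest: 19.

19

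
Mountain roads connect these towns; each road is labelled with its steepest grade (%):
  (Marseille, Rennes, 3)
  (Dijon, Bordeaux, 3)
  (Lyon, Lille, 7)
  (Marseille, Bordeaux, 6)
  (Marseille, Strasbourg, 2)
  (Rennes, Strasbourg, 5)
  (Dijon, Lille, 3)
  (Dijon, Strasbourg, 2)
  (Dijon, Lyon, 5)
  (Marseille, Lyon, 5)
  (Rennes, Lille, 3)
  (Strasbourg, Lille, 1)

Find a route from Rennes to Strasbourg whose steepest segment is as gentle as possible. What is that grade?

3

Some routes from Rennes to Strasbourg:
Rennes→Marseille→Lyon→Dijon→Strasbourg: max(3, 5, 5, 2) = 5
Rennes→Lille→Strasbourg: max(3, 1) = 3
Rennes→Marseille→Strasbourg: max(3, 2) = 3
Rennes→Lille→Dijon→Lyon→Marseille→Strasbourg: max(3, 3, 5, 5, 2) = 5
Rennes→Lille→Dijon→Strasbourg: max(3, 3, 2) = 3
Smallest bottleneck: 3%.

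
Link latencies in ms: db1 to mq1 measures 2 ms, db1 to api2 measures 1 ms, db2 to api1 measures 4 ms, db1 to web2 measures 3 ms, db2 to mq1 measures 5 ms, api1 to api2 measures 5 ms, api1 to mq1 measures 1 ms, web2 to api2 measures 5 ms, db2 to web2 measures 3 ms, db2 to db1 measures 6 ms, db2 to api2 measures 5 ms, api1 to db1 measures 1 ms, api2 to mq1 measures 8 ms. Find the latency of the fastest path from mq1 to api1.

Some routes from mq1 to api1:
mq1→db1→api2→api1: 2 + 1 + 5 = 8
mq1→db1→api1: 2 + 1 = 3
mq1→api1: 1
mq1→db2→api1: 5 + 4 = 9
Shortest: 1 ms.

1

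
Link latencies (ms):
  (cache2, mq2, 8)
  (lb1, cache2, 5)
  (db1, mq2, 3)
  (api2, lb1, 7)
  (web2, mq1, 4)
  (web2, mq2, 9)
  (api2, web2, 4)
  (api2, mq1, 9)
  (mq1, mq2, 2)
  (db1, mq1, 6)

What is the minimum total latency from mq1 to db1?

A few of the mq1→db1 routes:
mq1 → api2 → web2 → mq2 → db1: 9 + 4 + 9 + 3 = 25
mq1 → db1: 6
mq1 → mq2 → db1: 2 + 3 = 5
mq1 → web2 → mq2 → db1: 4 + 9 + 3 = 16
The minimum is 5 ms.

5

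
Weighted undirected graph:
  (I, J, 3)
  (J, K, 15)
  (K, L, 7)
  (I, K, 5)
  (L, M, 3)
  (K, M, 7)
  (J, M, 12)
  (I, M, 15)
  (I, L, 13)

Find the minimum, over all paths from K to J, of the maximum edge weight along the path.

5

Comparing a few candidate routes:
K→M→J: max(7, 12) = 12
K→I→J: max(5, 3) = 5
K→L→M→J: max(7, 3, 12) = 12
The minimum achievable maximum is 5.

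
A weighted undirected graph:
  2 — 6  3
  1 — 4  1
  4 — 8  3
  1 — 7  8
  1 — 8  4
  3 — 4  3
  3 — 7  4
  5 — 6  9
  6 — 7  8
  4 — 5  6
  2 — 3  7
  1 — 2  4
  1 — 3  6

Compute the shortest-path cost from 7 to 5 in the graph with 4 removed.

17

Candidate routes:
7 → 1 → 3 → 2 → 6 → 5: 8 + 6 + 7 + 3 + 9 = 33
7 → 1 → 2 → 6 → 5: 8 + 4 + 3 + 9 = 24
7 → 3 → 1 → 2 → 6 → 5: 4 + 6 + 4 + 3 + 9 = 26
7 → 3 → 2 → 6 → 5: 4 + 7 + 3 + 9 = 23
7 → 6 → 5: 8 + 9 = 17
Best route has total 17.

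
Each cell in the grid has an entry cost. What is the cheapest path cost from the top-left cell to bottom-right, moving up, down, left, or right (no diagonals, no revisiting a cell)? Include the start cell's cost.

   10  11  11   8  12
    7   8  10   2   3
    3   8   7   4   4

Take [0,0] -> [1,0] -> [2,0] -> [2,1] -> [2,2] -> [2,3] -> [2,4] for a total of 10 + 7 + 3 + 8 + 7 + 4 + 4 = 43.

43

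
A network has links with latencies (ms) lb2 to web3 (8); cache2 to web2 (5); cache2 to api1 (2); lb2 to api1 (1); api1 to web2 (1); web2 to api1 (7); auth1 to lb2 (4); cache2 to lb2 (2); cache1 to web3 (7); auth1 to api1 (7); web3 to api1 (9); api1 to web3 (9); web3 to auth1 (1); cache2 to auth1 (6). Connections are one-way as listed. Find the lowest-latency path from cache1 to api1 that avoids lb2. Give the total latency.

Paths from cache1 to api1 avoiding lb2:
cache1 → web3 → auth1 → api1: 7 + 1 + 7 = 15
cache1 → web3 → api1: 7 + 9 = 16
Best route has total 15 ms.

15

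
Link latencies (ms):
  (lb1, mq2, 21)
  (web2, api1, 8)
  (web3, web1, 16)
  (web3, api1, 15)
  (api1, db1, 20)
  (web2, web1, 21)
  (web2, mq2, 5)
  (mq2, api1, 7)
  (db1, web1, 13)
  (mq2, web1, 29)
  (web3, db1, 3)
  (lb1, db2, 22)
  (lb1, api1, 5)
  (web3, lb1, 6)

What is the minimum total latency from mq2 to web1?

Some routes from mq2 to web1:
mq2→api1→lb1→web3→db1→web1: 7 + 5 + 6 + 3 + 13 = 34
mq2→web2→web1: 5 + 21 = 26
mq2→api1→lb1→web3→web1: 7 + 5 + 6 + 16 = 34
mq2→api1→web3→web1: 7 + 15 + 16 = 38
mq2→api1→web2→web1: 7 + 8 + 21 = 36
mq2→web1: 29
Shortest: 26 ms.

26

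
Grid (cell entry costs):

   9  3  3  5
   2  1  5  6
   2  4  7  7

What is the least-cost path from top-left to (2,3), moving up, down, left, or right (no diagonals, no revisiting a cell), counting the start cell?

30

Take (0,0)→(1,0)→(1,1)→(1,2)→(1,3)→(2,3) for a total of 9 + 2 + 1 + 5 + 6 + 7 = 30.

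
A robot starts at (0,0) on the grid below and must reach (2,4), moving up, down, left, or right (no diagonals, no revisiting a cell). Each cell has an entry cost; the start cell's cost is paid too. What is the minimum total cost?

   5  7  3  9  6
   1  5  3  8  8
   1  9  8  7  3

Take (0,0)→(1,0)→(1,1)→(1,2)→(1,3)→(2,3)→(2,4) for a total of 5 + 1 + 5 + 3 + 8 + 7 + 3 = 32.

32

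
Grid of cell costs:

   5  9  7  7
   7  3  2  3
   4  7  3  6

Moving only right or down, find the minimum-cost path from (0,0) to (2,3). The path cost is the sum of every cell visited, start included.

26

One optimal route is [0,0] → [1,0] → [1,1] → [1,2] → [1,3] → [2,3].
Its cost is 5 + 7 + 3 + 2 + 3 + 6 = 26.
For comparison, the top-then-right route costs 37.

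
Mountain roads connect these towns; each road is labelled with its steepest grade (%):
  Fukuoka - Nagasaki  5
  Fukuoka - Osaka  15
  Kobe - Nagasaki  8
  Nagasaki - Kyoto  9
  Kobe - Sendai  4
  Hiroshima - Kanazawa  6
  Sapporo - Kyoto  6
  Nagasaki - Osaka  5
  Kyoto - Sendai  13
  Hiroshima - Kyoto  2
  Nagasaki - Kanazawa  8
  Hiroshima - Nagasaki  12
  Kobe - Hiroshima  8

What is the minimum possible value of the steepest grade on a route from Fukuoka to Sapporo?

Comparing a few candidate routes:
Fukuoka - Nagasaki - Kyoto - Sapporo: max(5, 9, 6) = 9
Fukuoka - Nagasaki - Kanazawa - Hiroshima - Kyoto - Sapporo: max(5, 8, 6, 2, 6) = 8
Fukuoka - Nagasaki - Hiroshima - Kyoto - Sapporo: max(5, 12, 2, 6) = 12
Fukuoka - Nagasaki - Kobe - Hiroshima - Kyoto - Sapporo: max(5, 8, 8, 2, 6) = 8
Best route has worst link 8%.

8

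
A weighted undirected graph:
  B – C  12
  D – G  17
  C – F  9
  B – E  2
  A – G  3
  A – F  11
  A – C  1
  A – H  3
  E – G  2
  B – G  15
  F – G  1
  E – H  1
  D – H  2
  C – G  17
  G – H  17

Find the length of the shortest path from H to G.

Checking several routes:
H - A - F - G: 3 + 11 + 1 = 15
H - G: 17
H - E - B - G: 1 + 2 + 15 = 18
H - E - G: 1 + 2 = 3
H - A - G: 3 + 3 = 6
H - A - C - F - G: 3 + 1 + 9 + 1 = 14
The minimum is 3.

3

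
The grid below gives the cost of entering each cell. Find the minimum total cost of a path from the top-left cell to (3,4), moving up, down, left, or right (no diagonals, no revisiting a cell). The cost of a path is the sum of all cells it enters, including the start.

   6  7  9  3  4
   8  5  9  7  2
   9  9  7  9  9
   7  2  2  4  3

Best path: (0,0)→(0,1)→(1,1)→(2,1)→(3,1)→(3,2)→(3,3)→(3,4)
Cost: 6 + 7 + 5 + 9 + 2 + 2 + 4 + 3 = 38

38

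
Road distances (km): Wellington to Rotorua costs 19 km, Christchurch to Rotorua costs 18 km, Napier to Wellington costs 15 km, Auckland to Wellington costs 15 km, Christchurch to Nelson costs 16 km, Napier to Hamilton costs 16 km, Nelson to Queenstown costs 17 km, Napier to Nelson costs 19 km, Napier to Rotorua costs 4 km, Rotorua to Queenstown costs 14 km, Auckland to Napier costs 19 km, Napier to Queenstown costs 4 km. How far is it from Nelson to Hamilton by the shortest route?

Some routes from Nelson to Hamilton:
Nelson -> Napier -> Hamilton: 19 + 16 = 35
Nelson -> Christchurch -> Rotorua -> Napier -> Hamilton: 16 + 18 + 4 + 16 = 54
Nelson -> Christchurch -> Rotorua -> Queenstown -> Napier -> Hamilton: 16 + 18 + 14 + 4 + 16 = 68
Nelson -> Queenstown -> Rotorua -> Wellington -> Napier -> Hamilton: 17 + 14 + 19 + 15 + 16 = 81
Nelson -> Queenstown -> Rotorua -> Napier -> Hamilton: 17 + 14 + 4 + 16 = 51
Nelson -> Queenstown -> Napier -> Hamilton: 17 + 4 + 16 = 37
Best route has total 35 km.

35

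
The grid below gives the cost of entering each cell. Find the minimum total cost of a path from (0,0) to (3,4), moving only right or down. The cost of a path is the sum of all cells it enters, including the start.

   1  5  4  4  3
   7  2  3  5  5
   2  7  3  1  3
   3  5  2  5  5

Path (0,0) → (0,1) → (1,1) → (1,2) → (2,2) → (2,3) → (2,4) → (3,4): 1 + 5 + 2 + 3 + 3 + 1 + 3 + 5 = 23.

23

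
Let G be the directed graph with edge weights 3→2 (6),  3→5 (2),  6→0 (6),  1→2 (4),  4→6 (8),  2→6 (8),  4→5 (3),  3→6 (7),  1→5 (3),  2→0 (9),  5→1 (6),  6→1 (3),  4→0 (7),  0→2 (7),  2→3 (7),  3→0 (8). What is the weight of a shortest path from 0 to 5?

Paths from 0 to 5:
0 → 2 → 6 → 1 → 5: 7 + 8 + 3 + 3 = 21
0 → 2 → 3 → 5: 7 + 7 + 2 = 16
0 → 2 → 3 → 6 → 1 → 5: 7 + 7 + 7 + 3 + 3 = 27
Shortest: 16.

16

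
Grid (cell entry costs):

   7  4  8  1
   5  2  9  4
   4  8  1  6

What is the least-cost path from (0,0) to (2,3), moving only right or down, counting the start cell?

28

Cheapest: [0,0] [0,1] [1,1] [2,1] [2,2] [2,3]
  7 + 4 + 2 + 8 + 1 + 6 = 28
For comparison, the top-then-right route costs 30.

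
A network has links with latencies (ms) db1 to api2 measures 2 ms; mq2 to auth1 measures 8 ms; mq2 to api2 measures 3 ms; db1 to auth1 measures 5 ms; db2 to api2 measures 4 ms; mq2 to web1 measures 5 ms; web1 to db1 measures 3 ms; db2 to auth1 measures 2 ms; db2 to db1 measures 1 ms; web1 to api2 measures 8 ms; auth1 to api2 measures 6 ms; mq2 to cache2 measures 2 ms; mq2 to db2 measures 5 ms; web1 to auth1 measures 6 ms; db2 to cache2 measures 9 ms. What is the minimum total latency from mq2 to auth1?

Checking several routes:
mq2 -> db2 -> auth1: 5 + 2 = 7
mq2 -> api2 -> db1 -> db2 -> auth1: 3 + 2 + 1 + 2 = 8
mq2 -> api2 -> auth1: 3 + 6 = 9
mq2 -> api2 -> db1 -> auth1: 3 + 2 + 5 = 10
mq2 -> auth1: 8
mq2 -> api2 -> db2 -> auth1: 3 + 4 + 2 = 9
Shortest: 7 ms.

7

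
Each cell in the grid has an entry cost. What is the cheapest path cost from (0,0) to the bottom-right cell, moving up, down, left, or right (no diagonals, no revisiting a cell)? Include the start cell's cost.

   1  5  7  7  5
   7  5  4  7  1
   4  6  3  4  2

Best path: (0,0) → (0,1) → (1,1) → (1,2) → (2,2) → (2,3) → (2,4)
Cost: 1 + 5 + 5 + 4 + 3 + 4 + 2 = 24

24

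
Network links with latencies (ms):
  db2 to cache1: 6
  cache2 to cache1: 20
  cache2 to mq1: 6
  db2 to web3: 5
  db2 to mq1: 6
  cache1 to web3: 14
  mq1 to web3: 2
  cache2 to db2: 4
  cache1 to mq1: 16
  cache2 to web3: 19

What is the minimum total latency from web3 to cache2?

Checking several routes:
web3 → cache1 → db2 → cache2: 14 + 6 + 4 = 24
web3 → mq1 → cache2: 2 + 6 = 8
web3 → mq1 → db2 → cache2: 2 + 6 + 4 = 12
web3 → db2 → mq1 → cache2: 5 + 6 + 6 = 17
web3 → cache2: 19
web3 → db2 → cache2: 5 + 4 = 9
Best route has total 8 ms.

8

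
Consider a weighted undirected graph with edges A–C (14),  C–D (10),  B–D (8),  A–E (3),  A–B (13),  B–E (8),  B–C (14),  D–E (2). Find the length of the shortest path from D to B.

8

Some routes from D to B:
D→B: 8
D→E→B: 2 + 8 = 10
D→C→B: 10 + 14 = 24
D→E→A→B: 2 + 3 + 13 = 18
D→E→A→C→B: 2 + 3 + 14 + 14 = 33
Best route has total 8.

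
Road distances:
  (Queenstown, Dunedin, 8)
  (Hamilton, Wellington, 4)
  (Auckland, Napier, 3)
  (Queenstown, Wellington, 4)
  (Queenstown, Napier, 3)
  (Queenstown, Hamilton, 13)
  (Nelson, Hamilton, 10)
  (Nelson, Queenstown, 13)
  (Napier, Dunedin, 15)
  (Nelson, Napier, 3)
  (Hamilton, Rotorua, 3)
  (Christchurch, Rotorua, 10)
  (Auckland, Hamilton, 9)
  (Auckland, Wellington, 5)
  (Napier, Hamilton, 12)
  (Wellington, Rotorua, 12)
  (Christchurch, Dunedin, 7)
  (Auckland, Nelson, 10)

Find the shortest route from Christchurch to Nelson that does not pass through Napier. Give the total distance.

23

Some routes from Christchurch to Nelson avoiding Napier:
Christchurch → Rotorua → Hamilton → Auckland → Nelson: 10 + 3 + 9 + 10 = 32
Christchurch → Dunedin → Queenstown → Nelson: 7 + 8 + 13 = 28
Christchurch → Rotorua → Hamilton → Nelson: 10 + 3 + 10 = 23
Christchurch → Rotorua → Hamilton → Wellington → Auckland → Nelson: 10 + 3 + 4 + 5 + 10 = 32
Christchurch → Dunedin → Queenstown → Wellington → Hamilton → Nelson: 7 + 8 + 4 + 4 + 10 = 33
Best route has total 23.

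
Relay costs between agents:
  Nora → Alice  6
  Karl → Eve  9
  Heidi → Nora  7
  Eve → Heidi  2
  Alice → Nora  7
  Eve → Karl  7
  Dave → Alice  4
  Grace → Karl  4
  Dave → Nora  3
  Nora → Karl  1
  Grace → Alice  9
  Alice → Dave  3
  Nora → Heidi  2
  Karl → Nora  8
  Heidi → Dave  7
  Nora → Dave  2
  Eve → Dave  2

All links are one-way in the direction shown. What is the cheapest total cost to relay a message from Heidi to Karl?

Candidate routes:
Heidi→Dave→Nora→Karl: 7 + 3 + 1 = 11
Heidi→Dave→Alice→Nora→Karl: 7 + 4 + 7 + 1 = 19
Heidi→Nora→Karl: 7 + 1 = 8
Shortest: 8.

8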